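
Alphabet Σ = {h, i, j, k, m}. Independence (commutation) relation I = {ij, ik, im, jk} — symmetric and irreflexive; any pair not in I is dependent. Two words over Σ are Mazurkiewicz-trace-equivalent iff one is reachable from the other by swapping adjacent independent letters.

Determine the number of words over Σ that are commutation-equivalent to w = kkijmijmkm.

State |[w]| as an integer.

0(k) covers ∅
1(k) covers 0:k
2(i) covers ∅
3(j) covers ∅
4(m) covers 1:k, 3:j
5(i) covers 2:i
6(j) covers 4:m
7(m) covers 6:j
8(k) covers 7:m
9(m) covers 8:k
floor of heap: 0:k, 2:i, 3:j
completions by unplaced set U, small U first (add the entries for U minus each lowest piece of U):
  |U|=1: {5}:1  {9}:1
  |U|=2: {2,5}:1  {5,9}:2  {8,9}:1
  |U|=3: {2,5,9}:3  {5,8,9}:3  {7,8,9}:1
  |U|=4: {2,5,8,9}:6  {5,7,8,9}:4  {6,7,8,9}:1
  |U|=5: {2,5,7,8,9}:10  {4,6,7,8,9}:1  {5,6,7,8,9}:5
  |U|=6: {1,4,6,7,8,9}:1  {2,5,6,7,8,9}:15  {3,4,6,7,8,9}:1  {4,5,6,7,8,9}:6
  |U|=7: {0,1,4,6,7,8,9}:1  {1,3,4,6,7,8,9}:2  {1,4,5,6,7,8,9}:7  {2,4,5,6,7,8,9}:21  {3,4,5,6,7,8,9}:7
  |U|=8: {0,1,3,4,6,7,8,9}:3  {0,1,4,5,6,7,8,9}:8  {1,2,4,5,6,7,8,9}:28  {1,3,4,5,6,7,8,9}:16  {2,3,4,5,6,7,8,9}:28
  start at 0(k): 72
  start at 2(i): 27
  start at 3(j): 36
sum over floor = 135

135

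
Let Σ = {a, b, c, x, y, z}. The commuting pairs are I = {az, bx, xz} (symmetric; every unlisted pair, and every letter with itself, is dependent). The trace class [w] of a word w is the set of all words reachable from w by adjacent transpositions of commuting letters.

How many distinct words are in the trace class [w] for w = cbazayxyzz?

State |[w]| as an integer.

piece 0:c — minimal
piece 1:b rests on {0:c}
piece 2:a rests on {1:b}
piece 3:z rests on {1:b}
piece 4:a rests on {2:a}
piece 5:y rests on {3:z, 4:a}
piece 6:x rests on {5:y}
piece 7:y rests on {6:x}
piece 8:z rests on {7:y}
piece 9:z rests on {8:z}
minimal pieces: {0:c}
ways to finish when only these pieces remain (= sum over removing one remaining piece with nothing left below it):
  1 left: {9}→1
  2 left: {8,9}→1
  3 left: {7,8,9}→1
  4 left: {6,7,8,9}→1
  5 left: {5,6,7,8,9}→1
  6 left: {3,5,6,7,8,9}→1  {4,5,6,7,8,9}→1
  7 left: {2,4,5,6,7,8,9}→1  {3,4,5,6,7,8,9}→2
  8 left: {2,3,4,5,6,7,8,9}→3
  placing 0:c first → 3 extensions

3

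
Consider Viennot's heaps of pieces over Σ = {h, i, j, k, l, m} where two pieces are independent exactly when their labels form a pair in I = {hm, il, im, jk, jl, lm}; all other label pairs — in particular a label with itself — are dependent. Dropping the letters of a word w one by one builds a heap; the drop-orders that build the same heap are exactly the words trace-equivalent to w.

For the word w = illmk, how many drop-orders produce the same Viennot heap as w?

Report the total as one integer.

drop 0:i onto floor
drop 1:l onto floor
drop 2:l onto {1:l}
drop 3:m onto floor
drop 4:k onto {0:i, 2:l, 3:m}
ground layer = {0:i, 1:l, 3:m}
drop-orders for the pieces not yet dropped (sum over which currently-grounded one goes next):
  1 to go: {4} 1
  2 to go: {0,4} 1  {2,4} 1  {3,4} 1
  3 to go: {0,2,4} 2  {0,3,4} 2  {1,2,4} 1  {2,3,4} 2
  if 0:i drops first: 3 orders
  if 1:l drops first: 6 orders
  if 3:m drops first: 3 orders
heap linearizations: 12

12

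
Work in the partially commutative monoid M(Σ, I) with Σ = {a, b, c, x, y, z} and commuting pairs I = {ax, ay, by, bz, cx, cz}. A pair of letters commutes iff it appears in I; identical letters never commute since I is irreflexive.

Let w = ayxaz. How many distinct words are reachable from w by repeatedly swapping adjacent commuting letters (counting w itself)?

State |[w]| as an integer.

6

drop 0:a onto floor
drop 1:y onto floor
drop 2:x onto {1:y}
drop 3:a onto {0:a}
drop 4:z onto {2:x, 3:a}
ground layer = {0:a, 1:y}
drop-orders for the pieces not yet dropped (sum over which currently-grounded one goes next):
  1 to go: {4} 1
  2 to go: {2,4} 1  {3,4} 1
  3 to go: {0,3,4} 1  {1,2,4} 1  {2,3,4} 2
  if 0:a drops first: 3 orders
  if 1:y drops first: 3 orders
heap linearizations: 6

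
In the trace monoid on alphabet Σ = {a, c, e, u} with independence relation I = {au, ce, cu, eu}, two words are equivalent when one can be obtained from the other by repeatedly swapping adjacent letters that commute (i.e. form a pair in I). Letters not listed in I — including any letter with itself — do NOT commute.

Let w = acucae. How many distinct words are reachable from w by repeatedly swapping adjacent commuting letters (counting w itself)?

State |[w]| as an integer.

6

drop 0:a onto floor
drop 1:c onto {0:a}
drop 2:u onto floor
drop 3:c onto {1:c}
drop 4:a onto {3:c}
drop 5:e onto {4:a}
ground layer = {0:a, 2:u}
drop-orders for the pieces not yet dropped (sum over which currently-grounded one goes next):
  1 to go: {2} 1  {5} 1
  2 to go: {2,5} 2  {4,5} 1
  3 to go: {2,4,5} 3  {3,4,5} 1
  4 to go: {1,3,4,5} 1  {2,3,4,5} 4
  if 0:a drops first: 5 orders
  if 2:u drops first: 1 orders
heap linearizations: 6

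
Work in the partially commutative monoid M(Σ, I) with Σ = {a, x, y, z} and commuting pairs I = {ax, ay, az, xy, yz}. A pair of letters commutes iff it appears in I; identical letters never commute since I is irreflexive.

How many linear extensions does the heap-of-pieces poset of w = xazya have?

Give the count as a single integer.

#0=x has no predecessor
#1=a has no predecessor
#2=z depends on [0:x]
#3=y has no predecessor
#4=a depends on [1:a]
sources: [0:x, 1:a, 3:y]
N(rest) = Σ N(rest − s) over sources s of rest; N(one piece) = 1:
  size 1 → [2]=1  [3]=1  [4]=1
  size 2 → [0,2]=1  [1,4]=1  [2,3]=2  [2,4]=2  [3,4]=2
  size 3 → [0,2,3]=3  [0,2,4]=3  [1,2,4]=3  [1,3,4]=3  [2,3,4]=6
  first=0(x) contributes 12
  first=1(a) contributes 12
  first=3(y) contributes 6
|[w]| = 30

30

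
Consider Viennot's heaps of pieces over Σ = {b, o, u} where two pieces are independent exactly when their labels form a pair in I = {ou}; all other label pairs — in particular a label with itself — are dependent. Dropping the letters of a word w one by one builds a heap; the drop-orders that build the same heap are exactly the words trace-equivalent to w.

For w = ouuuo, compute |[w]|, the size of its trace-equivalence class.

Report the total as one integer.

10

drop 0:o onto floor
drop 1:u onto floor
drop 2:u onto {1:u}
drop 3:u onto {2:u}
drop 4:o onto {0:o}
ground layer = {0:o, 1:u}
drop-orders for the pieces not yet dropped (sum over which currently-grounded one goes next):
  1 to go: {3} 1  {4} 1
  2 to go: {0,4} 1  {2,3} 1  {3,4} 2
  3 to go: {0,3,4} 3  {1,2,3} 1  {2,3,4} 3
  if 0:o drops first: 4 orders
  if 1:u drops first: 6 orders
heap linearizations: 10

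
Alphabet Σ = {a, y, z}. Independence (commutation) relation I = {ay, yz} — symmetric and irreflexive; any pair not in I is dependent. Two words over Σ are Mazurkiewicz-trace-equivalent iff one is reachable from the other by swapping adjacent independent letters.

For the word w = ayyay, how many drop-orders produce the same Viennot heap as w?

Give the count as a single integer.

10

#0=a has no predecessor
#1=y has no predecessor
#2=y depends on [1:y]
#3=a depends on [0:a]
#4=y depends on [2:y]
sources: [0:a, 1:y]
N(rest) = Σ N(rest − s) over sources s of rest; N(one piece) = 1:
  size 1 → [3]=1  [4]=1
  size 2 → [0,3]=1  [2,4]=1  [3,4]=2
  size 3 → [0,3,4]=3  [1,2,4]=1  [2,3,4]=3
  first=0(a) contributes 4
  first=1(y) contributes 6
|[w]| = 10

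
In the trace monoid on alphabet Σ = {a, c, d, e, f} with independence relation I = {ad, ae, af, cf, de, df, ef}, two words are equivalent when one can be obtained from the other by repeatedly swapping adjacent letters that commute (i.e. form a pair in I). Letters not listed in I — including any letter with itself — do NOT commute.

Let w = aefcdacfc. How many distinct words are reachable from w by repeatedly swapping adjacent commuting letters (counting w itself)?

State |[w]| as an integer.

144

0(a) covers ∅
1(e) covers ∅
2(f) covers ∅
3(c) covers 0:a, 1:e
4(d) covers 3:c
5(a) covers 3:c
6(c) covers 4:d, 5:a
7(f) covers 2:f
8(c) covers 6:c
floor of heap: 0:a, 1:e, 2:f
completions by unplaced set U, small U first (add the entries for U minus each lowest piece of U):
  |U|=1: {7}:1  {8}:1
  |U|=2: {2,7}:1  {6,8}:1  {7,8}:2
  |U|=3: {2,7,8}:3  {4,6,8}:1  {5,6,8}:1  {6,7,8}:3
  |U|=4: {2,6,7,8}:6  {4,5,6,8}:2  {4,6,7,8}:4  {5,6,7,8}:4
  |U|=5: {2,4,6,7,8}:10  {2,5,6,7,8}:10  {3,4,5,6,8}:2  {4,5,6,7,8}:10
  |U|=6: {0,3,4,5,6,8}:2  {1,3,4,5,6,8}:2  {2,4,5,6,7,8}:30  {3,4,5,6,7,8}:12
  |U|=7: {0,1,3,4,5,6,8}:4  {0,3,4,5,6,7,8}:14  {1,3,4,5,6,7,8}:14  {2,3,4,5,6,7,8}:42
  start at 0(a): 56
  start at 1(e): 56
  start at 2(f): 32
sum over floor = 144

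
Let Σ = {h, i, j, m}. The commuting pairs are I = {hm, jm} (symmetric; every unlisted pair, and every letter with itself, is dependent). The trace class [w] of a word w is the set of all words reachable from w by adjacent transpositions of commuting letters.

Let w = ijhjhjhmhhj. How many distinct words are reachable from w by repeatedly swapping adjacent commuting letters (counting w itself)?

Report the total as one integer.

10

0(i) covers ∅
1(j) covers 0:i
2(h) covers 1:j
3(j) covers 2:h
4(h) covers 3:j
5(j) covers 4:h
6(h) covers 5:j
7(m) covers 0:i
8(h) covers 6:h
9(h) covers 8:h
10(j) covers 9:h
floor of heap: 0:i
completions by unplaced set U, small U first (add the entries for U minus each lowest piece of U):
  |U|=1: {7}:1  {10}:1
  |U|=2: {7,10}:2  {9,10}:1
  |U|=3: {7,9,10}:3  {8,9,10}:1
  |U|=4: {6,8,9,10}:1  {7,8,9,10}:4
  |U|=5: {5,6,8,9,10}:1  {6,7,8,9,10}:5
  |U|=6: {4,5,6,8,9,10}:1  {5,6,7,8,9,10}:6
  |U|=7: {3,4,5,6,8,9,10}:1  {4,5,6,7,8,9,10}:7
  |U|=8: {2,3,4,5,6,8,9,10}:1  {3,4,5,6,7,8,9,10}:8
  |U|=9: {1,2,3,4,5,6,8,9,10}:1  {2,3,4,5,6,7,8,9,10}:9
  start at 0(i): 10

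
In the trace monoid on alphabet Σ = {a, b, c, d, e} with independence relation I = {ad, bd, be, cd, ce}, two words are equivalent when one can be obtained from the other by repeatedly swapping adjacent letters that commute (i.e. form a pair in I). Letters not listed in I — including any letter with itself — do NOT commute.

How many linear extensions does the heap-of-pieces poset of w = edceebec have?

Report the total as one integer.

0(e) covers ∅
1(d) covers 0:e
2(c) covers ∅
3(e) covers 1:d
4(e) covers 3:e
5(b) covers 2:c
6(e) covers 4:e
7(c) covers 5:b
floor of heap: 0:e, 2:c
completions by unplaced set U, small U first (add the entries for U minus each lowest piece of U):
  |U|=1: {6}:1  {7}:1
  |U|=2: {4,6}:1  {5,7}:1  {6,7}:2
  |U|=3: {2,5,7}:1  {3,4,6}:1  {4,6,7}:3  {5,6,7}:3
  |U|=4: {1,3,4,6}:1  {2,5,6,7}:4  {3,4,6,7}:4  {4,5,6,7}:6
  |U|=5: {0,1,3,4,6}:1  {1,3,4,6,7}:5  {2,4,5,6,7}:10  {3,4,5,6,7}:10
  |U|=6: {0,1,3,4,6,7}:6  {1,3,4,5,6,7}:15  {2,3,4,5,6,7}:20
  start at 0(e): 35
  start at 2(c): 21
sum over floor = 56

56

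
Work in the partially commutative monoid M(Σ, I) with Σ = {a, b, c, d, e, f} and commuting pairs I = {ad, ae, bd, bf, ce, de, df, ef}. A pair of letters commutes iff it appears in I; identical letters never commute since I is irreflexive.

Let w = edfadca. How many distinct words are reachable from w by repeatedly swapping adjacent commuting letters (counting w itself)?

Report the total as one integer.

piece 0:e — minimal
piece 1:d — minimal
piece 2:f — minimal
piece 3:a rests on {2:f}
piece 4:d rests on {1:d}
piece 5:c rests on {3:a, 4:d}
piece 6:a rests on {5:c}
minimal pieces: {0:e, 1:d, 2:f}
ways to finish when only these pieces remain (= sum over removing one remaining piece with nothing left below it):
  1 left: {0}→1  {6}→1
  2 left: {0,6}→2  {5,6}→1
  3 left: {0,5,6}→3  {3,5,6}→1  {4,5,6}→1
  4 left: {0,3,5,6}→4  {0,4,5,6}→4  {1,4,5,6}→1  {2,3,5,6}→1  {3,4,5,6}→2
  5 left: {0,1,4,5,6}→5  {0,2,3,5,6}→5  {0,3,4,5,6}→10  {1,3,4,5,6}→3  {2,3,4,5,6}→3
  placing 0:e first → 6 extensions
  placing 1:d first → 18 extensions
  placing 2:f first → 18 extensions
total linear extensions = 42

42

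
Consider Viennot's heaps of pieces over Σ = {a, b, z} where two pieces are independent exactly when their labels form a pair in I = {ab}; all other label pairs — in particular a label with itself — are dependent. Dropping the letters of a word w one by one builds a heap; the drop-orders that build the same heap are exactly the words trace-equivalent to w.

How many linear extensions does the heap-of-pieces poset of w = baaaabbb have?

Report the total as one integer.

drop 0:b onto floor
drop 1:a onto floor
drop 2:a onto {1:a}
drop 3:a onto {2:a}
drop 4:a onto {3:a}
drop 5:b onto {0:b}
drop 6:b onto {5:b}
drop 7:b onto {6:b}
ground layer = {0:b, 1:a}
drop-orders for the pieces not yet dropped (sum over which currently-grounded one goes next):
  1 to go: {4} 1  {7} 1
  2 to go: {3,4} 1  {4,7} 2  {6,7} 1
  3 to go: {2,3,4} 1  {3,4,7} 3  {4,6,7} 3  {5,6,7} 1
  4 to go: {0,5,6,7} 1  {1,2,3,4} 1  {2,3,4,7} 4  {3,4,6,7} 6  {4,5,6,7} 4
  5 to go: {0,4,5,6,7} 5  {1,2,3,4,7} 5  {2,3,4,6,7} 10  {3,4,5,6,7} 10
  6 to go: {0,3,4,5,6,7} 15  {1,2,3,4,6,7} 15  {2,3,4,5,6,7} 20
  if 0:b drops first: 35 orders
  if 1:a drops first: 35 orders
heap linearizations: 70

70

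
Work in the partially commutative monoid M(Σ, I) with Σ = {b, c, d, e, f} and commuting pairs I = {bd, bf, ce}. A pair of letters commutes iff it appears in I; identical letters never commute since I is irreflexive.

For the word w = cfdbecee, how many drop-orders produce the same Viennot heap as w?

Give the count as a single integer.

12

piece 0:c — minimal
piece 1:f rests on {0:c}
piece 2:d rests on {1:f}
piece 3:b rests on {0:c}
piece 4:e rests on {2:d, 3:b}
piece 5:c rests on {2:d, 3:b}
piece 6:e rests on {4:e}
piece 7:e rests on {6:e}
minimal pieces: {0:c}
ways to finish when only these pieces remain (= sum over removing one remaining piece with nothing left below it):
  1 left: {5}→1  {7}→1
  2 left: {5,7}→2  {6,7}→1
  3 left: {4,6,7}→1  {5,6,7}→3
  4 left: {4,5,6,7}→4
  5 left: {2,4,5,6,7}→4  {3,4,5,6,7}→4
  6 left: {1,2,4,5,6,7}→4  {2,3,4,5,6,7}→8
  placing 0:c first → 12 extensions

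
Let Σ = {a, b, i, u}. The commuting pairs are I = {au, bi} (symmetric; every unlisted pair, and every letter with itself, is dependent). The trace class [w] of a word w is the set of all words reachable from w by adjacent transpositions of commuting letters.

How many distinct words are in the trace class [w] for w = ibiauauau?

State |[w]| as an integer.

#0=i has no predecessor
#1=b has no predecessor
#2=i depends on [0:i]
#3=a depends on [1:b, 2:i]
#4=u depends on [1:b, 2:i]
#5=a depends on [3:a]
#6=u depends on [4:u]
#7=a depends on [5:a]
#8=u depends on [6:u]
sources: [0:i, 1:b]
N(rest) = Σ N(rest − s) over sources s of rest; N(one piece) = 1:
  size 1 → [7]=1  [8]=1
  size 2 → [5,7]=1  [6,8]=1  [7,8]=2
  size 3 → [3,5,7]=1  [4,6,8]=1  [5,7,8]=3  [6,7,8]=3
  size 4 → [3,5,7,8]=4  [4,6,7,8]=4  [5,6,7,8]=6
  size 5 → [3,5,6,7,8]=10  [4,5,6,7,8]=10
  size 6 → [3,4,5,6,7,8]=20
  size 7 → [1,3,4,5,6,7,8]=20  [2,3,4,5,6,7,8]=20
  first=0(i) contributes 40
  first=1(b) contributes 20
|[w]| = 60

60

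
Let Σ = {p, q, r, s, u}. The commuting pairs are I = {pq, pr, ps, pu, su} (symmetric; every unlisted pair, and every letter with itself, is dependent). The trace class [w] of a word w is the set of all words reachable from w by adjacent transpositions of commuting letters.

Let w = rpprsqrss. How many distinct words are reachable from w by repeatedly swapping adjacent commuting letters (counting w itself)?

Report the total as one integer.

piece 0:r — minimal
piece 1:p — minimal
piece 2:p rests on {1:p}
piece 3:r rests on {0:r}
piece 4:s rests on {3:r}
piece 5:q rests on {4:s}
piece 6:r rests on {5:q}
piece 7:s rests on {6:r}
piece 8:s rests on {7:s}
minimal pieces: {0:r, 1:p}
ways to finish when only these pieces remain (= sum over removing one remaining piece with nothing left below it):
  1 left: {2}→1  {8}→1
  2 left: {1,2}→1  {2,8}→2  {7,8}→1
  3 left: {1,2,8}→3  {2,7,8}→3  {6,7,8}→1
  4 left: {1,2,7,8}→6  {2,6,7,8}→4  {5,6,7,8}→1
  5 left: {1,2,6,7,8}→10  {2,5,6,7,8}→5  {4,5,6,7,8}→1
  6 left: {1,2,5,6,7,8}→15  {2,4,5,6,7,8}→6  {3,4,5,6,7,8}→1
  7 left: {0,3,4,5,6,7,8}→1  {1,2,4,5,6,7,8}→21  {2,3,4,5,6,7,8}→7
  placing 0:r first → 28 extensions
  placing 1:p first → 8 extensions
total linear extensions = 36

36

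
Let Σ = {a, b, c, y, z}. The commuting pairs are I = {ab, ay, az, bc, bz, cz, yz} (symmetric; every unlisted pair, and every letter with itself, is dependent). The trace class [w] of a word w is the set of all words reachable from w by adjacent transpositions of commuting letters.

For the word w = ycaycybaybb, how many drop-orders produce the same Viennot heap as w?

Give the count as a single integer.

#0=y has no predecessor
#1=c depends on [0:y]
#2=a depends on [1:c]
#3=y depends on [1:c]
#4=c depends on [2:a, 3:y]
#5=y depends on [4:c]
#6=b depends on [5:y]
#7=a depends on [4:c]
#8=y depends on [6:b]
#9=b depends on [8:y]
#10=b depends on [9:b]
sources: [0:y]
N(rest) = Σ N(rest − s) over sources s of rest; N(one piece) = 1:
  size 1 → [7]=1  [10]=1
  size 2 → [7,10]=2  [9,10]=1
  size 3 → [7,9,10]=3  [8,9,10]=1
  size 4 → [6,8,9,10]=1  [7,8,9,10]=4
  size 5 → [5,6,8,9,10]=1  [6,7,8,9,10]=5
  size 6 → [5,6,7,8,9,10]=6
  size 7 → [4,5,6,7,8,9,10]=6
  size 8 → [2,4,5,6,7,8,9,10]=6  [3,4,5,6,7,8,9,10]=6
  size 9 → [2,3,4,5,6,7,8,9,10]=12
  first=0(y) contributes 12

12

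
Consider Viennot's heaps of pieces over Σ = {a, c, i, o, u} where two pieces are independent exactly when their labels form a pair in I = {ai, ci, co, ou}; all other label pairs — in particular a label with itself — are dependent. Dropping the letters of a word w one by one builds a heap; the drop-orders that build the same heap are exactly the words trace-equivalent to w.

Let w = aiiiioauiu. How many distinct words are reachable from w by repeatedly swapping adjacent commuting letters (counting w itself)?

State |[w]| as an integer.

5

piece 0:a — minimal
piece 1:i — minimal
piece 2:i rests on {1:i}
piece 3:i rests on {2:i}
piece 4:i rests on {3:i}
piece 5:o rests on {0:a, 4:i}
piece 6:a rests on {5:o}
piece 7:u rests on {6:a}
piece 8:i rests on {7:u}
piece 9:u rests on {8:i}
minimal pieces: {0:a, 1:i}
ways to finish when only these pieces remain (= sum over removing one remaining piece with nothing left below it):
  1 left: {9}→1
  2 left: {8,9}→1
  3 left: {7,8,9}→1
  4 left: {6,7,8,9}→1
  5 left: {5,6,7,8,9}→1
  6 left: {0,5,6,7,8,9}→1  {4,5,6,7,8,9}→1
  7 left: {0,4,5,6,7,8,9}→2  {3,4,5,6,7,8,9}→1
  8 left: {0,3,4,5,6,7,8,9}→3  {2,3,4,5,6,7,8,9}→1
  placing 0:a first → 1 extensions
  placing 1:i first → 4 extensions
total linear extensions = 5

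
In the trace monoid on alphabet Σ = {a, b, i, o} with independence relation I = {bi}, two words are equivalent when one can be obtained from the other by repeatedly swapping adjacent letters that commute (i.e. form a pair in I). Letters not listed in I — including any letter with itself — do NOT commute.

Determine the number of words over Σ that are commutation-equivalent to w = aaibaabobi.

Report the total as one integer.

piece 0:a — minimal
piece 1:a rests on {0:a}
piece 2:i rests on {1:a}
piece 3:b rests on {1:a}
piece 4:a rests on {2:i, 3:b}
piece 5:a rests on {4:a}
piece 6:b rests on {5:a}
piece 7:o rests on {6:b}
piece 8:b rests on {7:o}
piece 9:i rests on {7:o}
minimal pieces: {0:a}
ways to finish when only these pieces remain (= sum over removing one remaining piece with nothing left below it):
  1 left: {8}→1  {9}→1
  2 left: {8,9}→2
  3 left: {7,8,9}→2
  4 left: {6,7,8,9}→2
  5 left: {5,6,7,8,9}→2
  6 left: {4,5,6,7,8,9}→2
  7 left: {2,4,5,6,7,8,9}→2  {3,4,5,6,7,8,9}→2
  8 left: {2,3,4,5,6,7,8,9}→4
  placing 0:a first → 4 extensions

4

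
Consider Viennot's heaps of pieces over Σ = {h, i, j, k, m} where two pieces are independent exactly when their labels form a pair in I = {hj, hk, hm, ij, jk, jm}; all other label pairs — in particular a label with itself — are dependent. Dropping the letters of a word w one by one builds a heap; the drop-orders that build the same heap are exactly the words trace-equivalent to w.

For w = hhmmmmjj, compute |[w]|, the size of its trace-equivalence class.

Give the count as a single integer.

420

piece 0:h — minimal
piece 1:h rests on {0:h}
piece 2:m — minimal
piece 3:m rests on {2:m}
piece 4:m rests on {3:m}
piece 5:m rests on {4:m}
piece 6:j — minimal
piece 7:j rests on {6:j}
minimal pieces: {0:h, 2:m, 6:j}
ways to finish when only these pieces remain (= sum over removing one remaining piece with nothing left below it):
  1 left: {1}→1  {5}→1  {7}→1
  2 left: {0,1}→1  {1,5}→2  {1,7}→2  {4,5}→1  {5,7}→2  {6,7}→1
  3 left: {0,1,5}→3  {0,1,7}→3  {1,4,5}→3  {1,5,7}→6  {1,6,7}→3  {3,4,5}→1  {4,5,7}→3  {5,6,7}→3
  4 left: {0,1,4,5}→6  {0,1,5,7}→12  {0,1,6,7}→6  {1,3,4,5}→4  {1,4,5,7}→12  {1,5,6,7}→12  {2,3,4,5}→1  {3,4,5,7}→4  {4,5,6,7}→6
  5 left: {0,1,3,4,5}→10  {0,1,4,5,7}→30  {0,1,5,6,7}→30  {1,2,3,4,5}→5  {1,3,4,5,7}→20  {1,4,5,6,7}→30  {2,3,4,5,7}→5  {3,4,5,6,7}→10
  6 left: {0,1,2,3,4,5}→15  {0,1,3,4,5,7}→60  {0,1,4,5,6,7}→90  {1,2,3,4,5,7}→30  {1,3,4,5,6,7}→60  {2,3,4,5,6,7}→15
  placing 0:h first → 105 extensions
  placing 2:m first → 210 extensions
  placing 6:j first → 105 extensions
total linear extensions = 420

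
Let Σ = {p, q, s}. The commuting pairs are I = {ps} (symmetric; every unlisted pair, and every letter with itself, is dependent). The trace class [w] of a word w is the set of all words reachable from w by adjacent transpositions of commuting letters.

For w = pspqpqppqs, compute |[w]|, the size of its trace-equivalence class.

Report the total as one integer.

piece 0:p — minimal
piece 1:s — minimal
piece 2:p rests on {0:p}
piece 3:q rests on {1:s, 2:p}
piece 4:p rests on {3:q}
piece 5:q rests on {4:p}
piece 6:p rests on {5:q}
piece 7:p rests on {6:p}
piece 8:q rests on {7:p}
piece 9:s rests on {8:q}
minimal pieces: {0:p, 1:s}
ways to finish when only these pieces remain (= sum over removing one remaining piece with nothing left below it):
  1 left: {9}→1
  2 left: {8,9}→1
  3 left: {7,8,9}→1
  4 left: {6,7,8,9}→1
  5 left: {5,6,7,8,9}→1
  6 left: {4,5,6,7,8,9}→1
  7 left: {3,4,5,6,7,8,9}→1
  8 left: {1,3,4,5,6,7,8,9}→1  {2,3,4,5,6,7,8,9}→1
  placing 0:p first → 2 extensions
  placing 1:s first → 1 extensions
total linear extensions = 3

3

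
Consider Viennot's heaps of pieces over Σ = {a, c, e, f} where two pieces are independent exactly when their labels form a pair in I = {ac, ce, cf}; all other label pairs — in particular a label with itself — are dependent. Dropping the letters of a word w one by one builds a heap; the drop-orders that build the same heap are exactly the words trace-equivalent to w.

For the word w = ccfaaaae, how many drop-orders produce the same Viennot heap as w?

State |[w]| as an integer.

piece 0:c — minimal
piece 1:c rests on {0:c}
piece 2:f — minimal
piece 3:a rests on {2:f}
piece 4:a rests on {3:a}
piece 5:a rests on {4:a}
piece 6:a rests on {5:a}
piece 7:e rests on {6:a}
minimal pieces: {0:c, 2:f}
ways to finish when only these pieces remain (= sum over removing one remaining piece with nothing left below it):
  1 left: {1}→1  {7}→1
  2 left: {0,1}→1  {1,7}→2  {6,7}→1
  3 left: {0,1,7}→3  {1,6,7}→3  {5,6,7}→1
  4 left: {0,1,6,7}→6  {1,5,6,7}→4  {4,5,6,7}→1
  5 left: {0,1,5,6,7}→10  {1,4,5,6,7}→5  {3,4,5,6,7}→1
  6 left: {0,1,4,5,6,7}→15  {1,3,4,5,6,7}→6  {2,3,4,5,6,7}→1
  placing 0:c first → 7 extensions
  placing 2:f first → 21 extensions
total linear extensions = 28

28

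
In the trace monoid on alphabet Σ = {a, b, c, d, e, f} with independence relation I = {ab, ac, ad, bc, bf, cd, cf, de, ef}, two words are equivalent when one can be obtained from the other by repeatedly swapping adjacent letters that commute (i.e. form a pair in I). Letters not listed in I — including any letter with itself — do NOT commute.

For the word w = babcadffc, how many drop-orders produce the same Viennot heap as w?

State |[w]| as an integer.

360

drop 0:b onto floor
drop 1:a onto floor
drop 2:b onto {0:b}
drop 3:c onto floor
drop 4:a onto {1:a}
drop 5:d onto {2:b}
drop 6:f onto {4:a, 5:d}
drop 7:f onto {6:f}
drop 8:c onto {3:c}
ground layer = {0:b, 1:a, 3:c}
drop-orders for the pieces not yet dropped (sum over which currently-grounded one goes next):
  1 to go: {7} 1  {8} 1
  2 to go: {3,8} 1  {6,7} 1  {7,8} 2
  3 to go: {3,7,8} 3  {4,6,7} 1  {5,6,7} 1  {6,7,8} 3
  4 to go: {1,4,6,7} 1  {2,5,6,7} 1  {3,6,7,8} 6  {4,5,6,7} 2  {4,6,7,8} 4  {5,6,7,8} 4
  5 to go: {0,2,5,6,7} 1  {1,4,5,6,7} 3  {1,4,6,7,8} 5  {2,4,5,6,7} 3  {2,5,6,7,8} 5  {3,4,6,7,8} 10  {3,5,6,7,8} 10  {4,5,6,7,8} 10
  6 to go: {0,2,4,5,6,7} 4  {0,2,5,6,7,8} 6  {1,2,4,5,6,7} 6  {1,3,4,6,7,8} 15  {1,4,5,6,7,8} 18  {2,3,5,6,7,8} 15  {2,4,5,6,7,8} 18  {3,4,5,6,7,8} 30
  7 to go: {0,1,2,4,5,6,7} 10  {0,2,3,5,6,7,8} 21  {0,2,4,5,6,7,8} 28  {1,2,4,5,6,7,8} 42  {1,3,4,5,6,7,8} 63  {2,3,4,5,6,7,8} 63
  if 0:b drops first: 168 orders
  if 1:a drops first: 112 orders
  if 3:c drops first: 80 orders
heap linearizations: 360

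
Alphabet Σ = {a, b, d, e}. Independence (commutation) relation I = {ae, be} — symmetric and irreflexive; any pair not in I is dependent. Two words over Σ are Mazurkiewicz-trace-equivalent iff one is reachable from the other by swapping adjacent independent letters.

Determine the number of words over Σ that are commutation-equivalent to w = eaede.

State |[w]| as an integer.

3

0(e) covers ∅
1(a) covers ∅
2(e) covers 0:e
3(d) covers 1:a, 2:e
4(e) covers 3:d
floor of heap: 0:e, 1:a
completions by unplaced set U, small U first (add the entries for U minus each lowest piece of U):
  |U|=1: {4}:1
  |U|=2: {3,4}:1
  |U|=3: {1,3,4}:1  {2,3,4}:1
  start at 0(e): 2
  start at 1(a): 1
sum over floor = 3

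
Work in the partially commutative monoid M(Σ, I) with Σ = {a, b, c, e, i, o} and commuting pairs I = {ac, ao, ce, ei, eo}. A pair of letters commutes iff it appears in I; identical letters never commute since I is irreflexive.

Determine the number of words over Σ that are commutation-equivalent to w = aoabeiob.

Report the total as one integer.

drop 0:a onto floor
drop 1:o onto floor
drop 2:a onto {0:a}
drop 3:b onto {1:o, 2:a}
drop 4:e onto {3:b}
drop 5:i onto {3:b}
drop 6:o onto {5:i}
drop 7:b onto {4:e, 6:o}
ground layer = {0:a, 1:o}
drop-orders for the pieces not yet dropped (sum over which currently-grounded one goes next):
  1 to go: {7} 1
  2 to go: {4,7} 1  {6,7} 1
  3 to go: {4,6,7} 2  {5,6,7} 1
  4 to go: {4,5,6,7} 3
  5 to go: {3,4,5,6,7} 3
  6 to go: {1,3,4,5,6,7} 3  {2,3,4,5,6,7} 3
  if 0:a drops first: 6 orders
  if 1:o drops first: 3 orders
heap linearizations: 9

9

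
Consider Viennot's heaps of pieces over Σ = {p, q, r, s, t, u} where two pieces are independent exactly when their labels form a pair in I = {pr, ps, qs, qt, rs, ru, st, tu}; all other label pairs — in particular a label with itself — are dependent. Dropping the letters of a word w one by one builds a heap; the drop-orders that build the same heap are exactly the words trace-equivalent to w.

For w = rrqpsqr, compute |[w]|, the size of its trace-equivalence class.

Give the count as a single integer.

drop 0:r onto floor
drop 1:r onto {0:r}
drop 2:q onto {1:r}
drop 3:p onto {2:q}
drop 4:s onto floor
drop 5:q onto {3:p}
drop 6:r onto {5:q}
ground layer = {0:r, 4:s}
drop-orders for the pieces not yet dropped (sum over which currently-grounded one goes next):
  1 to go: {4} 1  {6} 1
  2 to go: {4,6} 2  {5,6} 1
  3 to go: {3,5,6} 1  {4,5,6} 3
  4 to go: {2,3,5,6} 1  {3,4,5,6} 4
  5 to go: {1,2,3,5,6} 1  {2,3,4,5,6} 5
  if 0:r drops first: 6 orders
  if 4:s drops first: 1 orders
heap linearizations: 7

7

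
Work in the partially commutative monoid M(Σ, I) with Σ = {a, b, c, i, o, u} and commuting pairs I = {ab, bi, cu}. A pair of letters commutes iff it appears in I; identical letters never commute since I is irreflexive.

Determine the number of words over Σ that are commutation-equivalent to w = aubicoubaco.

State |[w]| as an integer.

#0=a has no predecessor
#1=u depends on [0:a]
#2=b depends on [1:u]
#3=i depends on [1:u]
#4=c depends on [2:b, 3:i]
#5=o depends on [4:c]
#6=u depends on [5:o]
#7=b depends on [6:u]
#8=a depends on [6:u]
#9=c depends on [7:b, 8:a]
#10=o depends on [9:c]
sources: [0:a]
N(rest) = Σ N(rest − s) over sources s of rest; N(one piece) = 1:
  size 1 → [10]=1
  size 2 → [9,10]=1
  size 3 → [7,9,10]=1  [8,9,10]=1
  size 4 → [7,8,9,10]=2
  size 5 → [6,7,8,9,10]=2
  size 6 → [5,6,7,8,9,10]=2
  size 7 → [4,5,6,7,8,9,10]=2
  size 8 → [2,4,5,6,7,8,9,10]=2  [3,4,5,6,7,8,9,10]=2
  size 9 → [2,3,4,5,6,7,8,9,10]=4
  first=0(a) contributes 4

4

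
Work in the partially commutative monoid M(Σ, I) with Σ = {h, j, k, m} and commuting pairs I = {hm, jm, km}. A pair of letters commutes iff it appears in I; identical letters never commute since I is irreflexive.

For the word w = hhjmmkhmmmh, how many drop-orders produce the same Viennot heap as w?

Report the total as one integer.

drop 0:h onto floor
drop 1:h onto {0:h}
drop 2:j onto {1:h}
drop 3:m onto floor
drop 4:m onto {3:m}
drop 5:k onto {2:j}
drop 6:h onto {5:k}
drop 7:m onto {4:m}
drop 8:m onto {7:m}
drop 9:m onto {8:m}
drop 10:h onto {6:h}
ground layer = {0:h, 3:m}
drop-orders for the pieces not yet dropped (sum over which currently-grounded one goes next):
  1 to go: {9} 1  {10} 1
  2 to go: {6,10} 1  {8,9} 1  {9,10} 2
  3 to go: {5,6,10} 1  {6,9,10} 3  {7,8,9} 1  {8,9,10} 3
  4 to go: {2,5,6,10} 1  {4,7,8,9} 1  {5,6,9,10} 4  {6,8,9,10} 6  {7,8,9,10} 4
  5 to go: {1,2,5,6,10} 1  {2,5,6,9,10} 5  {3,4,7,8,9} 1  {4,7,8,9,10} 5  {5,6,8,9,10} 10  {6,7,8,9,10} 10
  6 to go: {0,1,2,5,6,10} 1  {1,2,5,6,9,10} 6  {2,5,6,8,9,10} 15  {3,4,7,8,9,10} 6  {4,6,7,8,9,10} 15  {5,6,7,8,9,10} 20
  7 to go: {0,1,2,5,6,9,10} 7  {1,2,5,6,8,9,10} 21  {2,5,6,7,8,9,10} 35  {3,4,6,7,8,9,10} 21  {4,5,6,7,8,9,10} 35
  8 to go: {0,1,2,5,6,8,9,10} 28  {1,2,5,6,7,8,9,10} 56  {2,4,5,6,7,8,9,10} 70  {3,4,5,6,7,8,9,10} 56
  9 to go: {0,1,2,5,6,7,8,9,10} 84  {1,2,4,5,6,7,8,9,10} 126  {2,3,4,5,6,7,8,9,10} 126
  if 0:h drops first: 252 orders
  if 3:m drops first: 210 orders
heap linearizations: 462

462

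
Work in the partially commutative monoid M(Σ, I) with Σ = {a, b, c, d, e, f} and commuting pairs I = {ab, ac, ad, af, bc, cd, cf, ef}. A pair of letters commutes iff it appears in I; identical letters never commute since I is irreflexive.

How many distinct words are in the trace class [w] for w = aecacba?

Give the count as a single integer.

drop 0:a onto floor
drop 1:e onto {0:a}
drop 2:c onto {1:e}
drop 3:a onto {1:e}
drop 4:c onto {2:c}
drop 5:b onto {1:e}
drop 6:a onto {3:a}
ground layer = {0:a}
drop-orders for the pieces not yet dropped (sum over which currently-grounded one goes next):
  1 to go: {4} 1  {5} 1  {6} 1
  2 to go: {2,4} 1  {3,6} 1  {4,5} 2  {4,6} 2  {5,6} 2
  3 to go: {2,4,5} 3  {2,4,6} 3  {3,4,6} 3  {3,5,6} 3  {4,5,6} 6
  4 to go: {2,3,4,6} 6  {2,4,5,6} 12  {3,4,5,6} 12
  5 to go: {2,3,4,5,6} 30
  if 0:a drops first: 30 orders

30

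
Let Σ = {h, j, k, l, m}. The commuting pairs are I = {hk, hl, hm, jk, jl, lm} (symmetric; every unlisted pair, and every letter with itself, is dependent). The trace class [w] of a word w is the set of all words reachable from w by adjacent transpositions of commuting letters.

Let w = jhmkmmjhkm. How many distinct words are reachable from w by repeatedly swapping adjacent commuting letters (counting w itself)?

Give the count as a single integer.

#0=j has no predecessor
#1=h depends on [0:j]
#2=m depends on [0:j]
#3=k depends on [2:m]
#4=m depends on [3:k]
#5=m depends on [4:m]
#6=j depends on [1:h, 5:m]
#7=h depends on [6:j]
#8=k depends on [5:m]
#9=m depends on [6:j, 8:k]
sources: [0:j]
N(rest) = Σ N(rest − s) over sources s of rest; N(one piece) = 1:
  size 1 → [7]=1  [9]=1
  size 2 → [7,9]=2  [8,9]=1
  size 3 → [6,7,9]=2  [7,8,9]=3
  size 4 → [1,6,7,9]=2  [6,7,8,9]=5
  size 5 → [1,6,7,8,9]=7  [5,6,7,8,9]=5
  size 6 → [1,5,6,7,8,9]=12  [4,5,6,7,8,9]=5
  size 7 → [1,4,5,6,7,8,9]=17  [3,4,5,6,7,8,9]=5
  size 8 → [1,3,4,5,6,7,8,9]=22  [2,3,4,5,6,7,8,9]=5
  first=0(j) contributes 27

27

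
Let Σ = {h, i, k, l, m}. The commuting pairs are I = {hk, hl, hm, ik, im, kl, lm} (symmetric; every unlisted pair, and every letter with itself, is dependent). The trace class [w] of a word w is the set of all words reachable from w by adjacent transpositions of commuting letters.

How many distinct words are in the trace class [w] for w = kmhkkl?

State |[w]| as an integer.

0(k) covers ∅
1(m) covers 0:k
2(h) covers ∅
3(k) covers 1:m
4(k) covers 3:k
5(l) covers ∅
floor of heap: 0:k, 2:h, 5:l
completions by unplaced set U, small U first (add the entries for U minus each lowest piece of U):
  |U|=1: {2}:1  {4}:1  {5}:1
  |U|=2: {2,4}:2  {2,5}:2  {3,4}:1  {4,5}:2
  |U|=3: {1,3,4}:1  {2,3,4}:3  {2,4,5}:6  {3,4,5}:3
  |U|=4: {0,1,3,4}:1  {1,2,3,4}:4  {1,3,4,5}:4  {2,3,4,5}:12
  start at 0(k): 20
  start at 2(h): 5
  start at 5(l): 5
sum over floor = 30

30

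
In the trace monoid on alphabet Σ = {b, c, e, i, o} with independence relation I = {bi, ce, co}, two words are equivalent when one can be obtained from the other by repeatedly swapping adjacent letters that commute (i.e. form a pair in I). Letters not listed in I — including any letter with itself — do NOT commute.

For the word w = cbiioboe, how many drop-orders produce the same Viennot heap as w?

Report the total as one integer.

piece 0:c — minimal
piece 1:b rests on {0:c}
piece 2:i rests on {0:c}
piece 3:i rests on {2:i}
piece 4:o rests on {1:b, 3:i}
piece 5:b rests on {4:o}
piece 6:o rests on {5:b}
piece 7:e rests on {6:o}
minimal pieces: {0:c}
ways to finish when only these pieces remain (= sum over removing one remaining piece with nothing left below it):
  1 left: {7}→1
  2 left: {6,7}→1
  3 left: {5,6,7}→1
  4 left: {4,5,6,7}→1
  5 left: {1,4,5,6,7}→1  {3,4,5,6,7}→1
  6 left: {1,3,4,5,6,7}→2  {2,3,4,5,6,7}→1
  placing 0:c first → 3 extensions

3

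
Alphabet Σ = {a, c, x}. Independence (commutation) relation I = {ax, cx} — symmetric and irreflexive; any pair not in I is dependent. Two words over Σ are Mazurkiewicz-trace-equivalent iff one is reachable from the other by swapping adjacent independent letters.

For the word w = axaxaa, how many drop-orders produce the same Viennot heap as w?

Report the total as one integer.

drop 0:a onto floor
drop 1:x onto floor
drop 2:a onto {0:a}
drop 3:x onto {1:x}
drop 4:a onto {2:a}
drop 5:a onto {4:a}
ground layer = {0:a, 1:x}
drop-orders for the pieces not yet dropped (sum over which currently-grounded one goes next):
  1 to go: {3} 1  {5} 1
  2 to go: {1,3} 1  {3,5} 2  {4,5} 1
  3 to go: {1,3,5} 3  {2,4,5} 1  {3,4,5} 3
  4 to go: {0,2,4,5} 1  {1,3,4,5} 6  {2,3,4,5} 4
  if 0:a drops first: 10 orders
  if 1:x drops first: 5 orders
heap linearizations: 15

15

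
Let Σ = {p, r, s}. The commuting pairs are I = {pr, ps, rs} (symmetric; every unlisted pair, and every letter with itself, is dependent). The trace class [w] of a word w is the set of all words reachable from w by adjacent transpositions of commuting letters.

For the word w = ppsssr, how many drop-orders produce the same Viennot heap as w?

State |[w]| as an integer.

60

#0=p has no predecessor
#1=p depends on [0:p]
#2=s has no predecessor
#3=s depends on [2:s]
#4=s depends on [3:s]
#5=r has no predecessor
sources: [0:p, 2:s, 5:r]
N(rest) = Σ N(rest − s) over sources s of rest; N(one piece) = 1:
  size 1 → [1]=1  [4]=1  [5]=1
  size 2 → [0,1]=1  [1,4]=2  [1,5]=2  [3,4]=1  [4,5]=2
  size 3 → [0,1,4]=3  [0,1,5]=3  [1,3,4]=3  [1,4,5]=6  [2,3,4]=1  [3,4,5]=3
  size 4 → [0,1,3,4]=6  [0,1,4,5]=12  [1,2,3,4]=4  [1,3,4,5]=12  [2,3,4,5]=4
  first=0(p) contributes 20
  first=2(s) contributes 30
  first=5(r) contributes 10
|[w]| = 60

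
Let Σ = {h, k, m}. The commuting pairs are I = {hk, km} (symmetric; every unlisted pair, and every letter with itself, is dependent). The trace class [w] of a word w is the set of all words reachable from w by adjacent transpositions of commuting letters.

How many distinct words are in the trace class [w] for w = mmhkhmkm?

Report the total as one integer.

28

#0=m has no predecessor
#1=m depends on [0:m]
#2=h depends on [1:m]
#3=k has no predecessor
#4=h depends on [2:h]
#5=m depends on [4:h]
#6=k depends on [3:k]
#7=m depends on [5:m]
sources: [0:m, 3:k]
N(rest) = Σ N(rest − s) over sources s of rest; N(one piece) = 1:
  size 1 → [6]=1  [7]=1
  size 2 → [3,6]=1  [5,7]=1  [6,7]=2
  size 3 → [3,6,7]=3  [4,5,7]=1  [5,6,7]=3
  size 4 → [2,4,5,7]=1  [3,5,6,7]=6  [4,5,6,7]=4
  size 5 → [1,2,4,5,7]=1  [2,4,5,6,7]=5  [3,4,5,6,7]=10
  size 6 → [0,1,2,4,5,7]=1  [1,2,4,5,6,7]=6  [2,3,4,5,6,7]=15
  first=0(m) contributes 21
  first=3(k) contributes 7
|[w]| = 28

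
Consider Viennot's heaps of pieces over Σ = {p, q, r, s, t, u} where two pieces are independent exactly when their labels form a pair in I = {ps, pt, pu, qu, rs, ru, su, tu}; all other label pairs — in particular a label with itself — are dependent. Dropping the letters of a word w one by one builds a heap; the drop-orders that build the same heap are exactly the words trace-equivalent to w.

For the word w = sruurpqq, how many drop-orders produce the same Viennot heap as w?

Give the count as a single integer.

piece 0:s — minimal
piece 1:r — minimal
piece 2:u — minimal
piece 3:u rests on {2:u}
piece 4:r rests on {1:r}
piece 5:p rests on {4:r}
piece 6:q rests on {0:s, 5:p}
piece 7:q rests on {6:q}
minimal pieces: {0:s, 1:r, 2:u}
ways to finish when only these pieces remain (= sum over removing one remaining piece with nothing left below it):
  1 left: {3}→1  {7}→1
  2 left: {2,3}→1  {3,7}→2  {6,7}→1
  3 left: {0,6,7}→1  {2,3,7}→3  {3,6,7}→3  {5,6,7}→1
  4 left: {0,3,6,7}→4  {0,5,6,7}→2  {2,3,6,7}→6  {3,5,6,7}→4  {4,5,6,7}→1
  5 left: {0,2,3,6,7}→10  {0,3,5,6,7}→10  {0,4,5,6,7}→3  {1,4,5,6,7}→1  {2,3,5,6,7}→10  {3,4,5,6,7}→5
  6 left: {0,1,4,5,6,7}→4  {0,2,3,5,6,7}→30  {0,3,4,5,6,7}→18  {1,3,4,5,6,7}→6  {2,3,4,5,6,7}→15
  placing 0:s first → 21 extensions
  placing 1:r first → 63 extensions
  placing 2:u first → 28 extensions
total linear extensions = 112

112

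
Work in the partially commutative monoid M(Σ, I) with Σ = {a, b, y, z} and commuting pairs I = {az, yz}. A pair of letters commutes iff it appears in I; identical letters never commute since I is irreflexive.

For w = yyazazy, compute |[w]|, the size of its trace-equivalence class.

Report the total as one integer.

21

piece 0:y — minimal
piece 1:y rests on {0:y}
piece 2:a rests on {1:y}
piece 3:z — minimal
piece 4:a rests on {2:a}
piece 5:z rests on {3:z}
piece 6:y rests on {4:a}
minimal pieces: {0:y, 3:z}
ways to finish when only these pieces remain (= sum over removing one remaining piece with nothing left below it):
  1 left: {5}→1  {6}→1
  2 left: {3,5}→1  {4,6}→1  {5,6}→2
  3 left: {2,4,6}→1  {3,5,6}→3  {4,5,6}→3
  4 left: {1,2,4,6}→1  {2,4,5,6}→4  {3,4,5,6}→6
  5 left: {0,1,2,4,6}→1  {1,2,4,5,6}→5  {2,3,4,5,6}→10
  placing 0:y first → 15 extensions
  placing 3:z first → 6 extensions
total linear extensions = 21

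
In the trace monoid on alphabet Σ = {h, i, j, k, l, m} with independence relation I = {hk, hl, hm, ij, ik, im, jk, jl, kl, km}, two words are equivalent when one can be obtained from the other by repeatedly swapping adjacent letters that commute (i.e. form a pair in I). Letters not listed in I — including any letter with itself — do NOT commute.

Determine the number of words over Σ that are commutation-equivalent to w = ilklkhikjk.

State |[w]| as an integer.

1890

0(i) covers ∅
1(l) covers 0:i
2(k) covers ∅
3(l) covers 1:l
4(k) covers 2:k
5(h) covers 0:i
6(i) covers 3:l, 5:h
7(k) covers 4:k
8(j) covers 5:h
9(k) covers 7:k
floor of heap: 0:i, 2:k
completions by unplaced set U, small U first (add the entries for U minus each lowest piece of U):
  |U|=1: {6}:1  {8}:1  {9}:1
  |U|=2: {3,6}:1  {6,8}:2  {6,9}:2  {7,9}:1  {8,9}:2
  |U|=3: {1,3,6}:1  {3,6,8}:3  {3,6,9}:3  {4,7,9}:1  {5,6,8}:2  {6,7,9}:3  {6,8,9}:6  {7,8,9}:3
  |U|=4: {1,3,6,8}:4  {1,3,6,9}:4  {2,4,7,9}:1  {3,5,6,8}:5  {3,6,7,9}:6  {3,6,8,9}:12  {4,6,7,9}:4  {4,7,8,9}:4  {5,6,8,9}:8  {6,7,8,9}:12
  |U|=5: {1,3,5,6,8}:9  {1,3,6,7,9}:10  {1,3,6,8,9}:20  {2,4,6,7,9}:5  {2,4,7,8,9}:5  {3,4,6,7,9}:10  {3,5,6,8,9}:25  {3,6,7,8,9}:30  {4,6,7,8,9}:20  {5,6,7,8,9}:20
  |U|=6: {0,1,3,5,6,8}:9  {1,3,4,6,7,9}:20  {1,3,5,6,8,9}:54  {1,3,6,7,8,9}:60  {2,3,4,6,7,9}:15  {2,4,6,7,8,9}:30  {3,4,6,7,8,9}:60  {3,5,6,7,8,9}:75  {4,5,6,7,8,9}:40
  |U|=7: {0,1,3,5,6,8,9}:63  {1,2,3,4,6,7,9}:35  {1,3,4,6,7,8,9}:140  {1,3,5,6,7,8,9}:189  {2,3,4,6,7,8,9}:105  {2,4,5,6,7,8,9}:70  {3,4,5,6,7,8,9}:175
  |U|=8: {0,1,3,5,6,7,8,9}:252  {1,2,3,4,6,7,8,9}:280  {1,3,4,5,6,7,8,9}:504  {2,3,4,5,6,7,8,9}:350
  start at 0(i): 1134
  start at 2(k): 756
sum over floor = 1890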